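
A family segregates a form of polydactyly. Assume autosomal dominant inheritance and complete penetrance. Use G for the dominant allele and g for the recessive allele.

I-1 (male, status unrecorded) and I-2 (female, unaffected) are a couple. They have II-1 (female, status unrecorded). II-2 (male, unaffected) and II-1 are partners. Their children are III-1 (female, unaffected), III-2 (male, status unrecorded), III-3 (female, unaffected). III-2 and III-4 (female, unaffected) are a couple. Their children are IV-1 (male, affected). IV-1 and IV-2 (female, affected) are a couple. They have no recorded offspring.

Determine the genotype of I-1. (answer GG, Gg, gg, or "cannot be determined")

I-1's phenotype is unrecorded, and no parent or child forces a single allele at both positions; consistent genotype assignments exist with I-1 as GG or Gg.

cannot be determined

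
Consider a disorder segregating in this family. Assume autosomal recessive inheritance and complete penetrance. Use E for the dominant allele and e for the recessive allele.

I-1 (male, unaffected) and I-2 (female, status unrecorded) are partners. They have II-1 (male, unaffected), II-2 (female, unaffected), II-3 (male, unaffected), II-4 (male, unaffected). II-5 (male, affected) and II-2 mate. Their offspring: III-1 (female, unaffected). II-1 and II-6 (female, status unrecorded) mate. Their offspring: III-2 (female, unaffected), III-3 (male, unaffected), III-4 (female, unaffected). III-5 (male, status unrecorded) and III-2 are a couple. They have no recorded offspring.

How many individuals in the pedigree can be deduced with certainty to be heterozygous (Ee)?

Obligate heterozygotes: III-1 is unaffected so carries E and received e from II-5 (ee), so III-1 is Ee.
Every other individual is either homozygous by phenotype or has at least one consistent homozygous assignment, so the count is 1.

1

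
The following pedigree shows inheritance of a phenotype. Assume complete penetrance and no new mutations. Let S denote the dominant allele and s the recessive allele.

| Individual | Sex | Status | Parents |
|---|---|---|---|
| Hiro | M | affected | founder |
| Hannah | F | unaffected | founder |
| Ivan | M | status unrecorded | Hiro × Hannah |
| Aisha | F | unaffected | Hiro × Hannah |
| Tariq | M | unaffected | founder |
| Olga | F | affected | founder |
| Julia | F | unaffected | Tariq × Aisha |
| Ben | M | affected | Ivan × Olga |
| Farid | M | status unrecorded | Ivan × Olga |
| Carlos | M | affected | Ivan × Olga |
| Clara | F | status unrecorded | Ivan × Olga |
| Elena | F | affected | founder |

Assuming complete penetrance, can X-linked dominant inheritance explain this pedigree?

No

Under X-linked dominant, Aisha (unaffected, female) cannot arise from Hiro (affected) × Hannah (unaffected).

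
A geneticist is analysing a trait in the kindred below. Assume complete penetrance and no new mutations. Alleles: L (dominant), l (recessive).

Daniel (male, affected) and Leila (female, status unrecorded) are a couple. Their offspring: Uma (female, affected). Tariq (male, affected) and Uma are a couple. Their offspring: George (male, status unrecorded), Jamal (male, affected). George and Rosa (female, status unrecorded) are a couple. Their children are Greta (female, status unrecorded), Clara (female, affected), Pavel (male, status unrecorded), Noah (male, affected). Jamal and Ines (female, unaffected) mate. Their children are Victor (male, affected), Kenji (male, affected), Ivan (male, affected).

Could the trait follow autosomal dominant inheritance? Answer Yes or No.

Yes

A consistent assignment under autosomal dominant exists: Daniel LL, Leila LL, Uma LL, Tariq LL, George LL, Jamal LL, Rosa LL, Ines ll, Greta LL, Clara LL, Pavel LL, Noah LL, Victor Ll, Kenji Ll, Ivan Ll.
In this assignment every recorded phenotype matches its genotype and every non-founder's genotype is obtainable from its parents' genotypes, so the pedigree is consistent.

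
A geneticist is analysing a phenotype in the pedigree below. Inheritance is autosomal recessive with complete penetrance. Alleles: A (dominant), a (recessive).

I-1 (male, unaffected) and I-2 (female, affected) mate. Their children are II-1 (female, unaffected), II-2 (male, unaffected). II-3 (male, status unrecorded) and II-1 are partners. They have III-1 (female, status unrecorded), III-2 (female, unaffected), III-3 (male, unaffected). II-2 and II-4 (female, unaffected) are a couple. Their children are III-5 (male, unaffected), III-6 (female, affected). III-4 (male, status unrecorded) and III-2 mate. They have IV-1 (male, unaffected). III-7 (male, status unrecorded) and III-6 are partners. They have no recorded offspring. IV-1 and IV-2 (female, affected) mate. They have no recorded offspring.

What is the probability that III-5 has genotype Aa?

2/3

II-2 is unaffected so carries A and received a from I-2 (aa), so II-2 is Aa.
II-4 is unaffected so carries A and passed a to III-6 (aa), so II-4 is Aa.
Their cross gives offspring ratios 1/4 AA : 1/2 Aa : 1/4 aa. Conditioning on III-5 being unaffected, P(Aa) = 1/2 / 3/4 = 2/3.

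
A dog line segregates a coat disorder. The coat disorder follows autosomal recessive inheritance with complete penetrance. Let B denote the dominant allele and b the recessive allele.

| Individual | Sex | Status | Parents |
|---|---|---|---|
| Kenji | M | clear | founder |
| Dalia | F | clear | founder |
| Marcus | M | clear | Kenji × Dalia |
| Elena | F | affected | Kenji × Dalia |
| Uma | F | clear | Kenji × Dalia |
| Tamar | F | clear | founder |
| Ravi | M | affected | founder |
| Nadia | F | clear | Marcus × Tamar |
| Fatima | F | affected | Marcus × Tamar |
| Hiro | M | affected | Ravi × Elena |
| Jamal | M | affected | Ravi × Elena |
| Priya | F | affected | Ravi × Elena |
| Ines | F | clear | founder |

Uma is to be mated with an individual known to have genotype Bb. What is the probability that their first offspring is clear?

5/6

Kenji is clear so carries B and passed b to Elena (bb), so Kenji is Bb.
Dalia is clear so carries B and passed b to Elena (bb), so Dalia is Bb.
Uma is a clear offspring of Kenji (Bb) × Dalia (Bb), whose cross gives 1/4 BB : 1/2 Bb : 1/4 bb; conditioning on being clear, Uma is BB with probability 1/3, Bb with probability 2/3.
Summing over parental genotype combinations, P(offspring is clear) = 1/3·1 + 2/3·3/4 = 5/6.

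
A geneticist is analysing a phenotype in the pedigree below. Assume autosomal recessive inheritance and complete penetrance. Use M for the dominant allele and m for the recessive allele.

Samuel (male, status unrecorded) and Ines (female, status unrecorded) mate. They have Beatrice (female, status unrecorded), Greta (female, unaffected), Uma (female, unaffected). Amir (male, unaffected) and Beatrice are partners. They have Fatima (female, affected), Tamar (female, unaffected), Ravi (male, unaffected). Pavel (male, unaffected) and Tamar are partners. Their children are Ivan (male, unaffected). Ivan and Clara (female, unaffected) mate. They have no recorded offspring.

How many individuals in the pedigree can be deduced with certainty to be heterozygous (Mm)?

1

Obligate heterozygotes: Amir is unaffected so carries M and passed m to Fatima (mm), so Amir is Mm.
Every other individual is either homozygous by phenotype or has at least one consistent homozygous assignment, so the count is 1.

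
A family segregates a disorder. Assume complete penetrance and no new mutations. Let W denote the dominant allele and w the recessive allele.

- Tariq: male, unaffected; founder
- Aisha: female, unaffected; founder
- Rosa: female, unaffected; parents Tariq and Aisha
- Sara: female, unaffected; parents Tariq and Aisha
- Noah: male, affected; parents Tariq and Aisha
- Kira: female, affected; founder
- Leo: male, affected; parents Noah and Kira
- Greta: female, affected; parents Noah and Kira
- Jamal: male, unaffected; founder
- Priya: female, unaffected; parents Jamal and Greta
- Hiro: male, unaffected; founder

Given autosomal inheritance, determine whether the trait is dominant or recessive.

Tariq and Aisha are both unaffected yet have an affected child Noah. Under dominance, an affected child requires at least one affected parent, so the trait cannot be dominant.

recessive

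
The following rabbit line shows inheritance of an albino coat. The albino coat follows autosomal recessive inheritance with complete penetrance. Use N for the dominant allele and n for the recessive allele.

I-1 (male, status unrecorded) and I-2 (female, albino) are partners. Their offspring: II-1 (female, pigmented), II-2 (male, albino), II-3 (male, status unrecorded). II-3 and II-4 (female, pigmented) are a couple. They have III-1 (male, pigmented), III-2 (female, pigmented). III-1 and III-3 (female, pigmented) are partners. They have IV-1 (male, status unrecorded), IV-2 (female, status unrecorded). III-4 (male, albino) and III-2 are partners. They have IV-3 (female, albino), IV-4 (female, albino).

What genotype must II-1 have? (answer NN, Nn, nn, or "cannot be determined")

From phenotype alone, II-1 is NN or Nn.
II-1 is pigmented so carries N and received n from I-2 (nn), so II-1 is Nn.

Nn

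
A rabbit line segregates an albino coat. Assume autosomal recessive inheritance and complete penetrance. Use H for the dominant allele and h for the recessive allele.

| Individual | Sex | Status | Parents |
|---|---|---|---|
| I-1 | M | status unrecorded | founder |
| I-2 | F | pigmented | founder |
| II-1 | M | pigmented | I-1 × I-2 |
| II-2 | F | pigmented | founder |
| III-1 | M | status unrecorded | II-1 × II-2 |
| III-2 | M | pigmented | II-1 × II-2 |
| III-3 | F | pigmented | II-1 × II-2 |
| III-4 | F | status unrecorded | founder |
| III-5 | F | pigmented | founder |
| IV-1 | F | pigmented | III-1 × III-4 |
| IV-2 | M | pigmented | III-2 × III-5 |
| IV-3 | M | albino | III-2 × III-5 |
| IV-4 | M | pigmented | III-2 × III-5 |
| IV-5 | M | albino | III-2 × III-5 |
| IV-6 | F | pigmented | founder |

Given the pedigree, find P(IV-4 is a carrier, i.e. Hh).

III-2 is pigmented so carries H and passed h to IV-3 (hh), so III-2 is Hh.
III-5 is pigmented so carries H and passed h to IV-3 (hh), so III-5 is Hh.
Their cross gives offspring ratios 1/4 HH : 1/2 Hh : 1/4 hh. Conditioning on IV-4 being pigmented, P(Hh) = 1/2 / 3/4 = 2/3.

2/3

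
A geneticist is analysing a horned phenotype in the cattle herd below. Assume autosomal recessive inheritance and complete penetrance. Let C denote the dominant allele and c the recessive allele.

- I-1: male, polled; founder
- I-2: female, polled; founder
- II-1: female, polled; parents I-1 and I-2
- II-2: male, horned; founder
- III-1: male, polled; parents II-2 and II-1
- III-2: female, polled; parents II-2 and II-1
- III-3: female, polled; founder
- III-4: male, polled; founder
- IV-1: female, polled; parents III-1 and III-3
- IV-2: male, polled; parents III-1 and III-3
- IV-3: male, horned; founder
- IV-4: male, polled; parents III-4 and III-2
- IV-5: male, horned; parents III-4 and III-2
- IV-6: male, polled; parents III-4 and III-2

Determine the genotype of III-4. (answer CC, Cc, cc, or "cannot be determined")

Cc

From phenotype alone, III-4 is CC or Cc.
III-4 is polled so carries C and passed c to IV-5 (cc), so III-4 is Cc.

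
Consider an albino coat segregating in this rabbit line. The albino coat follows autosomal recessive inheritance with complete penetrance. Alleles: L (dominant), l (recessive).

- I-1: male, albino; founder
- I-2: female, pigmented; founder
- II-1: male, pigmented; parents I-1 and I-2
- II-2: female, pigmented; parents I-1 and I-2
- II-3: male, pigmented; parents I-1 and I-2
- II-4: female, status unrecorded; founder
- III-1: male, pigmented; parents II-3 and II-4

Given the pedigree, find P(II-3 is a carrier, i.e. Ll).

1

II-3 is pigmented so carries L and received l from I-1 (ll), so II-3 is Ll, giving P(Ll) = 1.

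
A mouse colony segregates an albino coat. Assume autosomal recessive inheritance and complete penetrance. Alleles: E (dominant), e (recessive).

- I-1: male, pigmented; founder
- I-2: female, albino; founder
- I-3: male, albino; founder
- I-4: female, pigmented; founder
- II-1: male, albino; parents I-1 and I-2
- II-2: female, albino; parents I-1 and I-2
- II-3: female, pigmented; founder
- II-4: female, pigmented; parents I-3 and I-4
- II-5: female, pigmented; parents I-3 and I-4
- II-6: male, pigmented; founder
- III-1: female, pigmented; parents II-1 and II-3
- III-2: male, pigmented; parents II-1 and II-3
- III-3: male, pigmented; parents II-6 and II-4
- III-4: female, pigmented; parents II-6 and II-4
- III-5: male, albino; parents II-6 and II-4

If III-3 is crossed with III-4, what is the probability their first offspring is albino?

1/9

II-6 is pigmented so carries E and passed e to III-5 (ee), so II-6 is Ee.
II-4 is pigmented so carries E and received e from I-3 (ee), so II-4 is Ee.
III-3 is a pigmented offspring of II-6 (Ee) × II-4 (Ee), whose cross gives 1/4 EE : 1/2 Ee : 1/4 ee; conditioning on being pigmented, III-3 is EE with probability 1/3, Ee with probability 2/3.
III-4 is a pigmented offspring of II-6 (Ee) × II-4 (Ee), whose cross gives 1/4 EE : 1/2 Ee : 1/4 ee; conditioning on being pigmented, III-4 is EE with probability 1/3, Ee with probability 2/3.
Summing over parental genotype combinations, P(offspring is albino) = 4/9·1/4 = 1/9.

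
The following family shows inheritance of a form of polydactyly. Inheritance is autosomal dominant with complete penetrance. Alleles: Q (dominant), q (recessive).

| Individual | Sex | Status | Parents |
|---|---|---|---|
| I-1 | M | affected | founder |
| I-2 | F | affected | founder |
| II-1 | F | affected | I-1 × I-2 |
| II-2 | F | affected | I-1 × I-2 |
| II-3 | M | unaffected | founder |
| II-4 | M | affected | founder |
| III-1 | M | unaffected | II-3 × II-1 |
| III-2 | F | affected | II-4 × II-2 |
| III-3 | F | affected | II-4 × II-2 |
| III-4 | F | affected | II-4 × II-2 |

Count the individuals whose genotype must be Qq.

1

Obligate heterozygotes: II-1 is affected so carries Q and passed q to III-1 (qq), so II-1 is Qq.
Every other individual is either homozygous by phenotype or has at least one consistent homozygous assignment, so the count is 1.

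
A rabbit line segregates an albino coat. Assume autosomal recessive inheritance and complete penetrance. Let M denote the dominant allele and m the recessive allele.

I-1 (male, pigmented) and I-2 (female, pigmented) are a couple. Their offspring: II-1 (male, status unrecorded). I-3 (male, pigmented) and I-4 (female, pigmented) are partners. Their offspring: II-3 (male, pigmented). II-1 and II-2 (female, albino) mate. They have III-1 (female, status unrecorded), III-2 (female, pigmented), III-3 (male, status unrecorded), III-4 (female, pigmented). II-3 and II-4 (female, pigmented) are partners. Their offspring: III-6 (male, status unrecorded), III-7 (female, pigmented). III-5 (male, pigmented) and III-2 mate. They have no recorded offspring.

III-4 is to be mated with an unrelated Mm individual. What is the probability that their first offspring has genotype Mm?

1/2

III-4 is pigmented so carries M and received m from II-2 (mm), so III-4 is Mm.
The cross gives 1/4 MM : 1/2 Mm : 1/4 mm, so P(offspring has genotype Mm) = 1/2.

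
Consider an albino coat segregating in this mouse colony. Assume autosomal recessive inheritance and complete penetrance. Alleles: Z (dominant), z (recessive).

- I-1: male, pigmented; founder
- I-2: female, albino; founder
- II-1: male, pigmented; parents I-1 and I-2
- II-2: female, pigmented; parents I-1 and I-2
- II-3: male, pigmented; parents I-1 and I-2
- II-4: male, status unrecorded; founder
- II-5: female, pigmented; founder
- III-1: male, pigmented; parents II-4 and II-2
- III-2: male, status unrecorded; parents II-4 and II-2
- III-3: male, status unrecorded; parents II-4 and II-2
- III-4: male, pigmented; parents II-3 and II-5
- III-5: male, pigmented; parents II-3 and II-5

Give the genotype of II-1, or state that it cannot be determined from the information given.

From phenotype alone, II-1 is ZZ or Zz.
II-1 is pigmented so carries Z and received z from I-2 (zz), so II-1 is Zz.

Zz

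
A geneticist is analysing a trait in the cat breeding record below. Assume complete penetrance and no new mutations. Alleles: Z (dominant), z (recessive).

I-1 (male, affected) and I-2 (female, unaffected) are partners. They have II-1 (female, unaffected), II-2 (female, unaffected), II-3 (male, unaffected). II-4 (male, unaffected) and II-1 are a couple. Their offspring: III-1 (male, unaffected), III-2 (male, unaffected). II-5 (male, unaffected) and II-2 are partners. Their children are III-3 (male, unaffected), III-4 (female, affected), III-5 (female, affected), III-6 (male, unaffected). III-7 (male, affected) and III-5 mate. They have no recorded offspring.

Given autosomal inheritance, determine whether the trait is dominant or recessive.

II-5 and II-2 are both unaffected yet have an affected child III-4. Under dominance, an affected child requires at least one affected parent, so the trait cannot be dominant.

recessive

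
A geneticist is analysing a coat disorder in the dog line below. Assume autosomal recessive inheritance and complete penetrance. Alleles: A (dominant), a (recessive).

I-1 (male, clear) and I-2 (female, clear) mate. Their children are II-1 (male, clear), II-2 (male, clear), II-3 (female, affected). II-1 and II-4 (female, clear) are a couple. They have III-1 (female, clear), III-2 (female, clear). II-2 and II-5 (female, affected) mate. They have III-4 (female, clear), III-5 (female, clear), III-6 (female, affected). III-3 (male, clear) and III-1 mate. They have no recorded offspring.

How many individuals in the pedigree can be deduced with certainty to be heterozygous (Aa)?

5

Obligate heterozygotes: I-1 is clear so carries A and passed a to II-3 (aa), so I-1 is Aa; I-2 is clear so carries A and passed a to II-3 (aa), so I-2 is Aa; II-2 is clear so carries A and passed a to III-6 (aa), so II-2 is Aa; III-4 is clear so carries A and received a from II-5 (aa), so III-4 is Aa; III-5 is clear so carries A and received a from II-5 (aa), so III-5 is Aa.
Every other individual is either homozygous by phenotype or has at least one consistent homozygous assignment, so the count is 5.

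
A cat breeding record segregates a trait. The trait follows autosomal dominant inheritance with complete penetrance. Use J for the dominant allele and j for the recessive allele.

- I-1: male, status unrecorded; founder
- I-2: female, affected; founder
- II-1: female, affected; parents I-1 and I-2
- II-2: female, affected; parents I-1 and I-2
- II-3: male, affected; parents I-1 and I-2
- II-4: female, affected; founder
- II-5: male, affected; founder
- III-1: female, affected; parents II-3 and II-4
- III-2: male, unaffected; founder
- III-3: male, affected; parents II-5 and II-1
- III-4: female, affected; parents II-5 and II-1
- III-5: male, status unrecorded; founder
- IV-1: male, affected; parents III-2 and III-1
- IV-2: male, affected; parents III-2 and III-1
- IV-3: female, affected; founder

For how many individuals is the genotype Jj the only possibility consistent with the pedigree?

2

Obligate heterozygotes: IV-1 is affected so carries J and received j from III-2 (jj), so IV-1 is Jj; IV-2 is affected so carries J and received j from III-2 (jj), so IV-2 is Jj.
Every other individual is either homozygous by phenotype or has at least one consistent homozygous assignment, so the count is 2.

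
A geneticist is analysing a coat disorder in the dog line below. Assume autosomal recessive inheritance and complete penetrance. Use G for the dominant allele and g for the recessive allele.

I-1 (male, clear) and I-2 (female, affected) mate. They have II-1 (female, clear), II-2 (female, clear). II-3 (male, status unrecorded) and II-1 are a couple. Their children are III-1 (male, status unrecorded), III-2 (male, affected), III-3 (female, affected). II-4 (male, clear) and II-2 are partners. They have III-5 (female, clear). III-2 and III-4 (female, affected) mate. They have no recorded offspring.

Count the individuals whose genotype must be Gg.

2

Obligate heterozygotes: II-1 is clear so carries G and received g from I-2 (gg), so II-1 is Gg; II-2 is clear so carries G and received g from I-2 (gg), so II-2 is Gg.
Every other individual is either homozygous by phenotype or has at least one consistent homozygous assignment, so the count is 2.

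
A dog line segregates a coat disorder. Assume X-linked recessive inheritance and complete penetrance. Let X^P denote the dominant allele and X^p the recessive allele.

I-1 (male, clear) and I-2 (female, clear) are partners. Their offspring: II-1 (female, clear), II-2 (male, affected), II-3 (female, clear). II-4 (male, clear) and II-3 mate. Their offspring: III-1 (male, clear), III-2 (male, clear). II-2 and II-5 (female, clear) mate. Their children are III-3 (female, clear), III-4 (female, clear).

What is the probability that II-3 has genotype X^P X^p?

I-1 is clear, so I-1 is X^P Y.
I-2 is clear so carries P and passed p to II-2 (X^p Y), so I-2 is X^P X^p.
Their cross gives offspring ratios 1/2 X^P X^P : 1/2 X^P X^p. Conditioning on II-3 being clear, P(X^P X^p) = 1/2 / 1 = 1/2 before taking II-3's own offspring into account.
II-4 is clear, so II-4 is X^P Y.
Now use II-3's offspring. Probability of each recorded status — clear son III-1: 1/2 if II-3 is X^P X^p, 1 if X^P X^P; clear son III-2: 1/2 if II-3 is X^P X^p, 1 if X^P X^P.
Bayes: P(X^P X^p) = 1/2·1/4 / (1/2·1/4 + 1/2·1) = 1/5.

1/5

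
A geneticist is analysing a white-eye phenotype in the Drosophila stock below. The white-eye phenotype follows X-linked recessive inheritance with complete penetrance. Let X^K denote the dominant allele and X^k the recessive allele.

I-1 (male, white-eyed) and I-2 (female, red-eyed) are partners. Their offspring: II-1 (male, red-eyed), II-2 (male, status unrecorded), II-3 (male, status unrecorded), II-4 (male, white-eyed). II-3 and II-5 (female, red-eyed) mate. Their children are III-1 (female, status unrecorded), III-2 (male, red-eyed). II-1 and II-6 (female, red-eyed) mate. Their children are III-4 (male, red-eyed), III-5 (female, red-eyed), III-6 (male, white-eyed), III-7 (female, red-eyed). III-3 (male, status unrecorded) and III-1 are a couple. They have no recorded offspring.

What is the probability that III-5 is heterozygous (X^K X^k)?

II-1 is red-eyed, so II-1 is X^K Y.
II-6 is red-eyed so carries K and passed k to III-6 (X^k Y), so II-6 is X^K X^k.
Their cross gives offspring ratios 1/2 X^K X^K : 1/2 X^K X^k. Conditioning on III-5 being red-eyed, P(X^K X^k) = 1/2 / 1 = 1/2.

1/2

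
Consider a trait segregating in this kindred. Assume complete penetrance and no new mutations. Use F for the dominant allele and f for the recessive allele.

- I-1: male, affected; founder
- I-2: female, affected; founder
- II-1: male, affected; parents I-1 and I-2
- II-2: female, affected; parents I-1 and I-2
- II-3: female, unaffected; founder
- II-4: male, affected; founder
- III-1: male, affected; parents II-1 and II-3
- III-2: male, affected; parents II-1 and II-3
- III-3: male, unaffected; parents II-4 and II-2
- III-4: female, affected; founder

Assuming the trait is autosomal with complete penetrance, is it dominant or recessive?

II-4 and II-2 are both affected yet have an unaffected child III-3. Under a recessive model two affected parents are homozygous and every child would be affected, so the trait cannot be recessive.

dominant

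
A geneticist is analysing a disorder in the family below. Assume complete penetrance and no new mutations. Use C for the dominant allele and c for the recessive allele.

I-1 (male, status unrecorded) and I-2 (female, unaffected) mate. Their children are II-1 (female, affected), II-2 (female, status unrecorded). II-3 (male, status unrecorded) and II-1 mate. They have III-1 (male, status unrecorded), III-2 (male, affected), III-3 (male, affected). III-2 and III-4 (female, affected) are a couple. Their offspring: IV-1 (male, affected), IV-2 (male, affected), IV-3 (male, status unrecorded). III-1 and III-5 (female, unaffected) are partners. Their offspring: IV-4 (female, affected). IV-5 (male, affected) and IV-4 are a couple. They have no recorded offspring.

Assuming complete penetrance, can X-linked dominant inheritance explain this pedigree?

Yes

A consistent assignment under X-linked dominant exists: I-1 X^C Y, I-2 X^c X^c, II-1 X^C X^c, II-2 X^C X^c, II-3 X^C Y, III-1 X^C Y, III-2 X^C Y, III-3 X^C Y, III-4 X^C X^C, III-5 X^c X^c, IV-1 X^C Y, IV-2 X^C Y, IV-3 X^C Y, IV-4 X^C X^c, IV-5 X^C Y.
In this assignment every recorded phenotype matches its genotype and every non-founder's genotype is obtainable from its parents' genotypes, so the pedigree is consistent.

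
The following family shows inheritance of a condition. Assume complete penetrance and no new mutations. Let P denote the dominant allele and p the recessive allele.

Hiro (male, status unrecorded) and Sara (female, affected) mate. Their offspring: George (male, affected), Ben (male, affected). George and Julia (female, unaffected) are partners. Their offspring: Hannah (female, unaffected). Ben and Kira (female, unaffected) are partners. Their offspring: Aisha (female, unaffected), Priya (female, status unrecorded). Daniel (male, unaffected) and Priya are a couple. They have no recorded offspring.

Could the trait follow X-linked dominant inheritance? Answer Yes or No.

No

Under X-linked dominant, Hannah (unaffected, female) cannot arise from George (affected) × Julia (unaffected).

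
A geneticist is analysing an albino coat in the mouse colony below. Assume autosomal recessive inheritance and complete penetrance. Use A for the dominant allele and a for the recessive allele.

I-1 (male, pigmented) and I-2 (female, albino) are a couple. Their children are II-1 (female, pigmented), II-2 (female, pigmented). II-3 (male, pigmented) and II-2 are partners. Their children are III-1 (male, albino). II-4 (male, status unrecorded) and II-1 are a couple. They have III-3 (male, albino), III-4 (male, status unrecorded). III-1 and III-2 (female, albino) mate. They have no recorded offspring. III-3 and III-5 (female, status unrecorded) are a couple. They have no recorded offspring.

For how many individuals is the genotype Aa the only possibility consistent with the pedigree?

3

Obligate heterozygotes: II-1 is pigmented so carries A and received a from I-2 (aa), so II-1 is Aa; II-2 is pigmented so carries A and received a from I-2 (aa), so II-2 is Aa; II-3 is pigmented so carries A and passed a to III-1 (aa), so II-3 is Aa.
Every other individual is either homozygous by phenotype or has at least one consistent homozygous assignment, so the count is 3.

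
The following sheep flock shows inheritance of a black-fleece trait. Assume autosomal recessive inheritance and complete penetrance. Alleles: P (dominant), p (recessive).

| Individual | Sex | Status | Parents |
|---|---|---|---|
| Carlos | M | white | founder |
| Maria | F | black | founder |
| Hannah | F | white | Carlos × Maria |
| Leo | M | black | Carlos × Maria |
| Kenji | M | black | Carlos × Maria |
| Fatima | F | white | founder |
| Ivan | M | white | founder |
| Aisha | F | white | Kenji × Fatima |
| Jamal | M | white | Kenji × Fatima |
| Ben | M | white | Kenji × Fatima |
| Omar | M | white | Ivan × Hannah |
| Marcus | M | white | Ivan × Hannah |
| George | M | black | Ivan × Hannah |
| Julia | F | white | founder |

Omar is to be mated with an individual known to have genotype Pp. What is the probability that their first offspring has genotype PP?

Ivan is white so carries P and passed p to George (pp), so Ivan is Pp.
Hannah is white so carries P and received p from Maria (pp), so Hannah is Pp.
Omar is a white offspring of Ivan (Pp) × Hannah (Pp), whose cross gives 1/4 PP : 1/2 Pp : 1/4 pp; conditioning on being white, Omar is PP with probability 1/3, Pp with probability 2/3.
Summing over parental genotype combinations, P(offspring has genotype PP) = 1/3·1/2 + 2/3·1/4 = 1/3.

1/3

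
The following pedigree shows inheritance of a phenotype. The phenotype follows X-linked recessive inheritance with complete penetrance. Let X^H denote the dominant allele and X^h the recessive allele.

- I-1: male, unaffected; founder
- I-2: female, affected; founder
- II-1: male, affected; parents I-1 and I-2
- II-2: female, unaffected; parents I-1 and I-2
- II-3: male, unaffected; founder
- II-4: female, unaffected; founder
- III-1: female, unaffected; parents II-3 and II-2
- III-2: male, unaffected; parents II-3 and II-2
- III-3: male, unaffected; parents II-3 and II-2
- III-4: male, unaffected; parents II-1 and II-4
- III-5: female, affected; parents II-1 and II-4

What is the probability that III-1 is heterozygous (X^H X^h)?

II-3 is unaffected, so II-3 is X^H Y.
II-2 is unaffected so carries H and received h from I-2 (X^h X^h), so II-2 is X^H X^h.
Their cross gives offspring ratios 1/2 X^H X^H : 1/2 X^H X^h. Conditioning on III-1 being unaffected, P(X^H X^h) = 1/2 / 1 = 1/2.

1/2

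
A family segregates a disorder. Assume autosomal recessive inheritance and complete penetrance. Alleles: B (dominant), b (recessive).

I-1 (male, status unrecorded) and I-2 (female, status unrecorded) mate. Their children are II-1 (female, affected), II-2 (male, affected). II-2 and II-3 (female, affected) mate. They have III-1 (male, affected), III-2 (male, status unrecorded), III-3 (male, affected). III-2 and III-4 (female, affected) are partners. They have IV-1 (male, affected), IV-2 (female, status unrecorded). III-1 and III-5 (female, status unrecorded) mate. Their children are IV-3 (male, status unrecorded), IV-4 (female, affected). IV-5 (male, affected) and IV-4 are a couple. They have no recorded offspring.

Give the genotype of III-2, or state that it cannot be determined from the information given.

bb

From phenotype alone, III-2 is BB or Bb or bb.
III-2 received b from II-2 (bb) and received b from II-3 (bb), so III-2 is bb.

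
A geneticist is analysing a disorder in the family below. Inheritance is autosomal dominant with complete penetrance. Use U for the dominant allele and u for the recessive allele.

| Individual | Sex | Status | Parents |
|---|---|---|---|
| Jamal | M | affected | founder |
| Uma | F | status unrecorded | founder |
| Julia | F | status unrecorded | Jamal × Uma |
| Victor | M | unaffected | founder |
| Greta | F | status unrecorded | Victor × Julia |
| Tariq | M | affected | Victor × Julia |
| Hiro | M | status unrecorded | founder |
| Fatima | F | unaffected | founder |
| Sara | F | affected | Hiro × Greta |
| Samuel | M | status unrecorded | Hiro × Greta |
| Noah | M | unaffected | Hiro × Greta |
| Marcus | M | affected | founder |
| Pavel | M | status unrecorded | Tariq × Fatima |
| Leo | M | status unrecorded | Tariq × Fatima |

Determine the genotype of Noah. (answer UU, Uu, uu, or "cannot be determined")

uu

Noah is unaffected, so Noah is uu.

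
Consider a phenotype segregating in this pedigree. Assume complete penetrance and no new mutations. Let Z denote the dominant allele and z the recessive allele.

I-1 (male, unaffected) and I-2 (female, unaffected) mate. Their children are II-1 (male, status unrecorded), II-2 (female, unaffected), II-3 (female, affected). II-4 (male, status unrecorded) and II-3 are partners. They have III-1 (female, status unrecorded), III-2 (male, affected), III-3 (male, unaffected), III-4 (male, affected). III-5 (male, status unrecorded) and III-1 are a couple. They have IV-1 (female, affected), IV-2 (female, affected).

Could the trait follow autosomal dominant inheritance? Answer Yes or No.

Under autosomal dominant, II-3 (affected, female) cannot arise from I-1 (unaffected) × I-2 (unaffected).

No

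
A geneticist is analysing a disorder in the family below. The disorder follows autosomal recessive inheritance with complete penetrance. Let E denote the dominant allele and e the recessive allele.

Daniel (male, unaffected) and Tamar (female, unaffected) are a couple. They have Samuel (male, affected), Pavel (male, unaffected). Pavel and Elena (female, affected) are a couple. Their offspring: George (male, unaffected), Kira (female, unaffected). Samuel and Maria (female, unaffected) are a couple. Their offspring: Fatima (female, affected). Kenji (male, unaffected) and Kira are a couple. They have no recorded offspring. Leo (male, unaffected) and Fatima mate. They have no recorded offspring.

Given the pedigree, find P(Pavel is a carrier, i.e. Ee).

Daniel is unaffected so carries E and passed e to Samuel (ee), so Daniel is Ee.
Tamar is unaffected so carries E and passed e to Samuel (ee), so Tamar is Ee.
Their cross gives offspring ratios 1/4 EE : 1/2 Ee : 1/4 ee. Conditioning on Pavel being unaffected, P(Ee) = 1/2 / 3/4 = 2/3 before taking Pavel's own offspring into account.
Elena is affected, so Elena is ee.
Now use Pavel's offspring. Probability of each recorded status — unaffected son George: 1/2 if Pavel is Ee, 1 if EE; unaffected daughter Kira: 1/2 if Pavel is Ee, 1 if EE.
Bayes: P(Ee) = 2/3·1/4 / (2/3·1/4 + 1/3·1) = 1/3.

1/3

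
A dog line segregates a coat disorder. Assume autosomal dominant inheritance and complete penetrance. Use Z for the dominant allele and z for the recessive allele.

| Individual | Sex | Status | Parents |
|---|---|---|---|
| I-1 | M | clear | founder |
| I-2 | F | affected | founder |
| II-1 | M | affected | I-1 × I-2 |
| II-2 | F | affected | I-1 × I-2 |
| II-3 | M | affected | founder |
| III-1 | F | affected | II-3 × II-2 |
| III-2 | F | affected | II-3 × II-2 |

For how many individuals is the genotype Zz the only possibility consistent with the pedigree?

2

Obligate heterozygotes: II-1 is affected so carries Z and received z from I-1 (zz), so II-1 is Zz; II-2 is affected so carries Z and received z from I-1 (zz), so II-2 is Zz.
Every other individual is either homozygous by phenotype or has at least one consistent homozygous assignment, so the count is 2.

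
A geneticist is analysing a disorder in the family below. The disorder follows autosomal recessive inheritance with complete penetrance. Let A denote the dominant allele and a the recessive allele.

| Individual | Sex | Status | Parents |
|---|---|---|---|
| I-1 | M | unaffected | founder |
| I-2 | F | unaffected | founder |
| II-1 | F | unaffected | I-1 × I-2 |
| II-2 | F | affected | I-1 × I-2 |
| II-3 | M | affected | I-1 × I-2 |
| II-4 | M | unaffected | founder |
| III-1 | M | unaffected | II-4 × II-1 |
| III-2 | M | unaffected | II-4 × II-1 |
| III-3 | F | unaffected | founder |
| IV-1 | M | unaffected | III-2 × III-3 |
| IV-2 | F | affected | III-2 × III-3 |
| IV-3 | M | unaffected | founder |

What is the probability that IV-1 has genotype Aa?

III-2 is unaffected so carries A and passed a to IV-2 (aa), so III-2 is Aa.
III-3 is unaffected so carries A and passed a to IV-2 (aa), so III-3 is Aa.
Their cross gives offspring ratios 1/4 AA : 1/2 Aa : 1/4 aa. Conditioning on IV-1 being unaffected, P(Aa) = 1/2 / 3/4 = 2/3.

2/3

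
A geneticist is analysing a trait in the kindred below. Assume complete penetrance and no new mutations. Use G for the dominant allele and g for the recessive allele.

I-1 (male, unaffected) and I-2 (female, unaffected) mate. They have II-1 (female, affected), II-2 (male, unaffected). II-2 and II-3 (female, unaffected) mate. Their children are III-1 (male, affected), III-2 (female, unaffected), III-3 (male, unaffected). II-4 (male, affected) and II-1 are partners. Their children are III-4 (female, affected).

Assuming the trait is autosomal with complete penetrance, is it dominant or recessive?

I-1 and I-2 are both unaffected yet have an affected child II-1. Under dominance, an affected child requires at least one affected parent, so the trait cannot be dominant.

recessive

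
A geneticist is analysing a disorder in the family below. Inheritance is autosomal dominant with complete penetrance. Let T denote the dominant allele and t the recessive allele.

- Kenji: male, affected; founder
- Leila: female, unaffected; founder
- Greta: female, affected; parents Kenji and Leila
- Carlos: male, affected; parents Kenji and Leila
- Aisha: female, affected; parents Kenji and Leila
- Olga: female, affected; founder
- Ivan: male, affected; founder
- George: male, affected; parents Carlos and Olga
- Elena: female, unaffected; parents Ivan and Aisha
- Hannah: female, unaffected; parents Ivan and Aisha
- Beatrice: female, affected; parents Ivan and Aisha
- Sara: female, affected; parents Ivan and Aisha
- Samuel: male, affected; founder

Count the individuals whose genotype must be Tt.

Obligate heterozygotes: Greta is affected so carries T and received t from Leila (tt), so Greta is Tt; Carlos is affected so carries T and received t from Leila (tt), so Carlos is Tt; Aisha is affected so carries T and received t from Leila (tt), so Aisha is Tt; Ivan is affected so carries T and passed t to Elena (tt), so Ivan is Tt.
Every other individual is either homozygous by phenotype or has at least one consistent homozygous assignment, so the count is 4.

4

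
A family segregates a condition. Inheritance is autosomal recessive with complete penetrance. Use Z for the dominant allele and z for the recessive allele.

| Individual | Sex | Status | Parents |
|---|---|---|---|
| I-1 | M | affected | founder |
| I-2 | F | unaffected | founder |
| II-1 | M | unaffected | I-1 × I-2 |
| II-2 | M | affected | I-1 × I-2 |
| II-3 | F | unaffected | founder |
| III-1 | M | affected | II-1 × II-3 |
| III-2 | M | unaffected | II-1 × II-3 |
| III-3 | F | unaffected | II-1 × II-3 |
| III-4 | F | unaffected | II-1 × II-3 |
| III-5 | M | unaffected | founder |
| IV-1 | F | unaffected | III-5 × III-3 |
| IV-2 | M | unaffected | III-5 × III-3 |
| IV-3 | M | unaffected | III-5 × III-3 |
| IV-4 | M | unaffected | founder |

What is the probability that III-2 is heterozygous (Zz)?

2/3

II-1 is unaffected so carries Z and received z from I-1 (zz), so II-1 is Zz.
II-3 is unaffected so carries Z and passed z to III-1 (zz), so II-3 is Zz.
Their cross gives offspring ratios 1/4 ZZ : 1/2 Zz : 1/4 zz. Conditioning on III-2 being unaffected, P(Zz) = 1/2 / 3/4 = 2/3.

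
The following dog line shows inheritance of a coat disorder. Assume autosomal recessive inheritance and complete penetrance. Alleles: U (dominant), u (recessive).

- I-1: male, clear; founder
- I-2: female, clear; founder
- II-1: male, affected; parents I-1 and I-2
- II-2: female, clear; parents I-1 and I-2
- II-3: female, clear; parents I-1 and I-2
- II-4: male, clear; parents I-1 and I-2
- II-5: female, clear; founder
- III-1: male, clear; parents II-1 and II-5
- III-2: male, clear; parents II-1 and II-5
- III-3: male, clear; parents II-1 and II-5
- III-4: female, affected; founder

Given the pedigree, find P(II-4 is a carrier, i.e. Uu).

2/3

I-1 is clear so carries U and passed u to II-1 (uu), so I-1 is Uu.
I-2 is clear so carries U and passed u to II-1 (uu), so I-2 is Uu.
Their cross gives offspring ratios 1/4 UU : 1/2 Uu : 1/4 uu. Conditioning on II-4 being clear, P(Uu) = 1/2 / 3/4 = 2/3.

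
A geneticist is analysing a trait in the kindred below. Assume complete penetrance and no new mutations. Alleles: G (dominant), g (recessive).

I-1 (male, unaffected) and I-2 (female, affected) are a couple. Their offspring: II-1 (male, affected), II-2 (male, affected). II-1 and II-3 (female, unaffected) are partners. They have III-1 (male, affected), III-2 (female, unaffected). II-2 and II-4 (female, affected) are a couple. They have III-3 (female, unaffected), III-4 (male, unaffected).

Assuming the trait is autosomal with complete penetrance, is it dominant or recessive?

dominant

II-2 and II-4 are both affected yet have an unaffected child III-3. Under a recessive model two affected parents are homozygous and every child would be affected, so the trait cannot be recessive.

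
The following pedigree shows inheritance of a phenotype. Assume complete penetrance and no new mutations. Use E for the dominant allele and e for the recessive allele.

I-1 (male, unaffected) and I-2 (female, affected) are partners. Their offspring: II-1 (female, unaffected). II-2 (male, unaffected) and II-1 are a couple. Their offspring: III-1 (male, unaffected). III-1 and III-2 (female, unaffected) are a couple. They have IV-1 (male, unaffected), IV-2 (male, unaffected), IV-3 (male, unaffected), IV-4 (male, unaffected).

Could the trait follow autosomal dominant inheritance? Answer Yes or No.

A consistent assignment under autosomal dominant exists: I-1 ee, I-2 Ee, II-1 ee, II-2 ee, III-1 ee, III-2 ee, IV-1 ee, IV-2 ee, IV-3 ee, IV-4 ee.
In this assignment every recorded phenotype matches its genotype and every non-founder's genotype is obtainable from its parents' genotypes, so the pedigree is consistent.

Yes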